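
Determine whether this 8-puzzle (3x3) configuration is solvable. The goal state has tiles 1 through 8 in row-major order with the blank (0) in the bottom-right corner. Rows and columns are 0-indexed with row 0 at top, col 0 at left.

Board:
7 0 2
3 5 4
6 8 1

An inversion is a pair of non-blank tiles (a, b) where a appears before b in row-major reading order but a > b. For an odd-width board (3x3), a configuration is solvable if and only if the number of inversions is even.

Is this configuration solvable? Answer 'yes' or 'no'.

Answer: no

Derivation:
Inversions (pairs i<j in row-major order where tile[i] > tile[j] > 0): 13
13 is odd, so the puzzle is not solvable.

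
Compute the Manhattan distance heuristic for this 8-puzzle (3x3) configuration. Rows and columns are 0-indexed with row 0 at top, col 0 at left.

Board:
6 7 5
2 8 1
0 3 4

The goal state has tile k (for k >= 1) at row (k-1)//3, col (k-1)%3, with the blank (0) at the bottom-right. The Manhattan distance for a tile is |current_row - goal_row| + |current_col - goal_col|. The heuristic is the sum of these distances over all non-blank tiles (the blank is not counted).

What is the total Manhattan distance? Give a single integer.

Tile 6: (0,0)->(1,2) = 3
Tile 7: (0,1)->(2,0) = 3
Tile 5: (0,2)->(1,1) = 2
Tile 2: (1,0)->(0,1) = 2
Tile 8: (1,1)->(2,1) = 1
Tile 1: (1,2)->(0,0) = 3
Tile 3: (2,1)->(0,2) = 3
Tile 4: (2,2)->(1,0) = 3
Sum: 3 + 3 + 2 + 2 + 1 + 3 + 3 + 3 = 20

Answer: 20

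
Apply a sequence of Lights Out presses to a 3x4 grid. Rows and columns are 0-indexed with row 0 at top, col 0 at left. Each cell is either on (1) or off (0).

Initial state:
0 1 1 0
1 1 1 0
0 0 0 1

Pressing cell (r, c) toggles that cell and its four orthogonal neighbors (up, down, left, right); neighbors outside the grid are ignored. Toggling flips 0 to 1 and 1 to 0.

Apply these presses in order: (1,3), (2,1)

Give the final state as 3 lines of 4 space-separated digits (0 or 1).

After press 1 at (1,3):
0 1 1 1
1 1 0 1
0 0 0 0

After press 2 at (2,1):
0 1 1 1
1 0 0 1
1 1 1 0

Answer: 0 1 1 1
1 0 0 1
1 1 1 0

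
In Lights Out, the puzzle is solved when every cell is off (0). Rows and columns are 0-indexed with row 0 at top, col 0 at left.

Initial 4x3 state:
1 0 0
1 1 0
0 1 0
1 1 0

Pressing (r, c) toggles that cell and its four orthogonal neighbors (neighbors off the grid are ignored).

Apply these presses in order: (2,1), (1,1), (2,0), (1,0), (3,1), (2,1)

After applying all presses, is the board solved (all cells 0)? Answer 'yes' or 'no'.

After press 1 at (2,1):
1 0 0
1 0 0
1 0 1
1 0 0

After press 2 at (1,1):
1 1 0
0 1 1
1 1 1
1 0 0

After press 3 at (2,0):
1 1 0
1 1 1
0 0 1
0 0 0

After press 4 at (1,0):
0 1 0
0 0 1
1 0 1
0 0 0

After press 5 at (3,1):
0 1 0
0 0 1
1 1 1
1 1 1

After press 6 at (2,1):
0 1 0
0 1 1
0 0 0
1 0 1

Lights still on: 5

Answer: no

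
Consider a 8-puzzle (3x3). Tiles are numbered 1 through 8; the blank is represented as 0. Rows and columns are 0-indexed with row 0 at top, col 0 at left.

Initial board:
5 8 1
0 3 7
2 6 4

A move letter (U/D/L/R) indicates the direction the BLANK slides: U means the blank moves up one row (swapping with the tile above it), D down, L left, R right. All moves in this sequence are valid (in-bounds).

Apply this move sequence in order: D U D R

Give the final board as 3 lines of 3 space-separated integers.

After move 1 (D):
5 8 1
2 3 7
0 6 4

After move 2 (U):
5 8 1
0 3 7
2 6 4

After move 3 (D):
5 8 1
2 3 7
0 6 4

After move 4 (R):
5 8 1
2 3 7
6 0 4

Answer: 5 8 1
2 3 7
6 0 4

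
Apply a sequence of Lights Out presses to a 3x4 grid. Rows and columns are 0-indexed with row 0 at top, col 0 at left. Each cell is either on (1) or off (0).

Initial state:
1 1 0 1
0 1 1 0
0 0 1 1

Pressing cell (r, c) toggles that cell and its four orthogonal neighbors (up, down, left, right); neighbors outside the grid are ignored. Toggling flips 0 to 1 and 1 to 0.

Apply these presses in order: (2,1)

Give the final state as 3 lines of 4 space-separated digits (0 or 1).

Answer: 1 1 0 1
0 0 1 0
1 1 0 1

Derivation:
After press 1 at (2,1):
1 1 0 1
0 0 1 0
1 1 0 1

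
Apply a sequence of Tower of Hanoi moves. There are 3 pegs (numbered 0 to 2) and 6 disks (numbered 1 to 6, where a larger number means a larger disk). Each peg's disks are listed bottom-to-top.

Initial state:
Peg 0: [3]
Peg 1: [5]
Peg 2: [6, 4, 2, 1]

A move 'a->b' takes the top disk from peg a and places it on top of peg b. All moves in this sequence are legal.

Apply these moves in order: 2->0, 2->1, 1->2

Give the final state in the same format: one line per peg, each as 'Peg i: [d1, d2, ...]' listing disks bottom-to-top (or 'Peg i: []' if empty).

After move 1 (2->0):
Peg 0: [3, 1]
Peg 1: [5]
Peg 2: [6, 4, 2]

After move 2 (2->1):
Peg 0: [3, 1]
Peg 1: [5, 2]
Peg 2: [6, 4]

After move 3 (1->2):
Peg 0: [3, 1]
Peg 1: [5]
Peg 2: [6, 4, 2]

Answer: Peg 0: [3, 1]
Peg 1: [5]
Peg 2: [6, 4, 2]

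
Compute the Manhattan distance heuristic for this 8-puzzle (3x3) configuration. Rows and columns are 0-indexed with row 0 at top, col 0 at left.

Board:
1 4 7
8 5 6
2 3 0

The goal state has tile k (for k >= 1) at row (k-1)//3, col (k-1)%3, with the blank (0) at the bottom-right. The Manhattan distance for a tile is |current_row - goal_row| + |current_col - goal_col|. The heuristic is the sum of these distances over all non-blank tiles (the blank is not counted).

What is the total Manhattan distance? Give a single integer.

Tile 1: at (0,0), goal (0,0), distance |0-0|+|0-0| = 0
Tile 4: at (0,1), goal (1,0), distance |0-1|+|1-0| = 2
Tile 7: at (0,2), goal (2,0), distance |0-2|+|2-0| = 4
Tile 8: at (1,0), goal (2,1), distance |1-2|+|0-1| = 2
Tile 5: at (1,1), goal (1,1), distance |1-1|+|1-1| = 0
Tile 6: at (1,2), goal (1,2), distance |1-1|+|2-2| = 0
Tile 2: at (2,0), goal (0,1), distance |2-0|+|0-1| = 3
Tile 3: at (2,1), goal (0,2), distance |2-0|+|1-2| = 3
Sum: 0 + 2 + 4 + 2 + 0 + 0 + 3 + 3 = 14

Answer: 14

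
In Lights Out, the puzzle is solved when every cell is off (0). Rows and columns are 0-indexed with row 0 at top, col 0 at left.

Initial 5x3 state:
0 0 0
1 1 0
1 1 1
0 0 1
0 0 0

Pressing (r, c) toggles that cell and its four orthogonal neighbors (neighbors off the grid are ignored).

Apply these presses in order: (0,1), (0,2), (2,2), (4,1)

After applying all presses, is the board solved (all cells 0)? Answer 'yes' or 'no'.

After press 1 at (0,1):
1 1 1
1 0 0
1 1 1
0 0 1
0 0 0

After press 2 at (0,2):
1 0 0
1 0 1
1 1 1
0 0 1
0 0 0

After press 3 at (2,2):
1 0 0
1 0 0
1 0 0
0 0 0
0 0 0

After press 4 at (4,1):
1 0 0
1 0 0
1 0 0
0 1 0
1 1 1

Lights still on: 7

Answer: no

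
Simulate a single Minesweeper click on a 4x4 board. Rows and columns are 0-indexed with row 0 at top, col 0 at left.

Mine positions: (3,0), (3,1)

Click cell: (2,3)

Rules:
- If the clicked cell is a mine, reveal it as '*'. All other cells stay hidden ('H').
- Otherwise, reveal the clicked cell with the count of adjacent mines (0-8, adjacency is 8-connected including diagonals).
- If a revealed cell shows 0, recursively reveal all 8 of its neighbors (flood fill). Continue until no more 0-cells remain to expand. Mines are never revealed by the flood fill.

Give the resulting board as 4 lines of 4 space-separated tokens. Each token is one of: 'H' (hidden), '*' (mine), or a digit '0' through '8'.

0 0 0 0
0 0 0 0
2 2 1 0
H H 1 0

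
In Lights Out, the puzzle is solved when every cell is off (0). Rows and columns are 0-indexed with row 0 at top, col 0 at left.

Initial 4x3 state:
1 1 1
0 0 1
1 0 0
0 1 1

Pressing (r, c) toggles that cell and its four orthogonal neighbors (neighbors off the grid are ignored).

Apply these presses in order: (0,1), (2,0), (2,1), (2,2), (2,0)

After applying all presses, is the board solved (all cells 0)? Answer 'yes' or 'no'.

Answer: yes

Derivation:
After press 1 at (0,1):
0 0 0
0 1 1
1 0 0
0 1 1

After press 2 at (2,0):
0 0 0
1 1 1
0 1 0
1 1 1

After press 3 at (2,1):
0 0 0
1 0 1
1 0 1
1 0 1

After press 4 at (2,2):
0 0 0
1 0 0
1 1 0
1 0 0

After press 5 at (2,0):
0 0 0
0 0 0
0 0 0
0 0 0

Lights still on: 0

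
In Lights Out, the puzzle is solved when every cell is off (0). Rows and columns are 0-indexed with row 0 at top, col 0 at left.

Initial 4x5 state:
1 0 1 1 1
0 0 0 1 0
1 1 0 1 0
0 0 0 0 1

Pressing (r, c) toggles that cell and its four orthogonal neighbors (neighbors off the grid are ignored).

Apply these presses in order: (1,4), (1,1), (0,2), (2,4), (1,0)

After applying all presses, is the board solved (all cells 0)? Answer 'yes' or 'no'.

After press 1 at (1,4):
1 0 1 1 0
0 0 0 0 1
1 1 0 1 1
0 0 0 0 1

After press 2 at (1,1):
1 1 1 1 0
1 1 1 0 1
1 0 0 1 1
0 0 0 0 1

After press 3 at (0,2):
1 0 0 0 0
1 1 0 0 1
1 0 0 1 1
0 0 0 0 1

After press 4 at (2,4):
1 0 0 0 0
1 1 0 0 0
1 0 0 0 0
0 0 0 0 0

After press 5 at (1,0):
0 0 0 0 0
0 0 0 0 0
0 0 0 0 0
0 0 0 0 0

Lights still on: 0

Answer: yes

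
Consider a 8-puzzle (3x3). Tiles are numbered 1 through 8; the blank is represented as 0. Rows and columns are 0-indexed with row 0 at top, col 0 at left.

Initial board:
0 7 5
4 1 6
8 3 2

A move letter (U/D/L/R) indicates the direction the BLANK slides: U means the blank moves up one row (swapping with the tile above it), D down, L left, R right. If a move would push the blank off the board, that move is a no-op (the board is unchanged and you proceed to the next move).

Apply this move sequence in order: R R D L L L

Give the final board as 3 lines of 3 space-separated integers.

Answer: 7 5 6
0 4 1
8 3 2

Derivation:
After move 1 (R):
7 0 5
4 1 6
8 3 2

After move 2 (R):
7 5 0
4 1 6
8 3 2

After move 3 (D):
7 5 6
4 1 0
8 3 2

After move 4 (L):
7 5 6
4 0 1
8 3 2

After move 5 (L):
7 5 6
0 4 1
8 3 2

After move 6 (L):
7 5 6
0 4 1
8 3 2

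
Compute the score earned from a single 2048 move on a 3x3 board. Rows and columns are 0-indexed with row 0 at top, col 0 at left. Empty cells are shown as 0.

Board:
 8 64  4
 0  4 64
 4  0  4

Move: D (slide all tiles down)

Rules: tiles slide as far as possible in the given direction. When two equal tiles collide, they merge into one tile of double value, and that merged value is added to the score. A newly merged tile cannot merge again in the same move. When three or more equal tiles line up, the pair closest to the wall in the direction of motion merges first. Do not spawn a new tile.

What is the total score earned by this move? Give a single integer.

Answer: 0

Derivation:
Slide down:
col 0: [8, 0, 4] -> [0, 8, 4]  score +0 (running 0)
col 1: [64, 4, 0] -> [0, 64, 4]  score +0 (running 0)
col 2: [4, 64, 4] -> [4, 64, 4]  score +0 (running 0)
Board after move:
 0  0  4
 8 64 64
 4  4  4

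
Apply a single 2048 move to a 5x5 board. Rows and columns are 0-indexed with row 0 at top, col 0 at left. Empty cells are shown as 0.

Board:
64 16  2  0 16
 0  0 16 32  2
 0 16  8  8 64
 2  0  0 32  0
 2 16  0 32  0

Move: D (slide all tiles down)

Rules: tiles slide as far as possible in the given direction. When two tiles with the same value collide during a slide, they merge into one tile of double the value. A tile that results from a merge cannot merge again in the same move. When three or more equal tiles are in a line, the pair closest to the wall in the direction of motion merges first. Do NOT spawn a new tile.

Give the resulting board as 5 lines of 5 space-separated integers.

Slide down:
col 0: [64, 0, 0, 2, 2] -> [0, 0, 0, 64, 4]
col 1: [16, 0, 16, 0, 16] -> [0, 0, 0, 16, 32]
col 2: [2, 16, 8, 0, 0] -> [0, 0, 2, 16, 8]
col 3: [0, 32, 8, 32, 32] -> [0, 0, 32, 8, 64]
col 4: [16, 2, 64, 0, 0] -> [0, 0, 16, 2, 64]

Answer:  0  0  0  0  0
 0  0  0  0  0
 0  0  2 32 16
64 16 16  8  2
 4 32  8 64 64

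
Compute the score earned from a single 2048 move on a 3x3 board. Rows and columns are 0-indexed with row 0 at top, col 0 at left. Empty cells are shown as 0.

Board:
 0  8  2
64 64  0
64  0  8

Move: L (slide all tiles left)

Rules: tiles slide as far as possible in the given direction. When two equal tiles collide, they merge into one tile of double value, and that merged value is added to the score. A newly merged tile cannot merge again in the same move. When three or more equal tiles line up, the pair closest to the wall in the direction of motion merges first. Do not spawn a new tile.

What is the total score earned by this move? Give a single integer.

Answer: 128

Derivation:
Slide left:
row 0: [0, 8, 2] -> [8, 2, 0]  score +0 (running 0)
row 1: [64, 64, 0] -> [128, 0, 0]  score +128 (running 128)
row 2: [64, 0, 8] -> [64, 8, 0]  score +0 (running 128)
Board after move:
  8   2   0
128   0   0
 64   8   0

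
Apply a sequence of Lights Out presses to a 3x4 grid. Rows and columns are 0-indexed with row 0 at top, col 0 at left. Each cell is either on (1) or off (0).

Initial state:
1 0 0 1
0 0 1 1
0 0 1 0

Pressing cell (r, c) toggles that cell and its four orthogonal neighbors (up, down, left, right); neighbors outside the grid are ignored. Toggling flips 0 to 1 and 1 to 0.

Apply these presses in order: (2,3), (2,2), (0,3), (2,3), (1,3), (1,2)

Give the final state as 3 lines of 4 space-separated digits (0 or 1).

After press 1 at (2,3):
1 0 0 1
0 0 1 0
0 0 0 1

After press 2 at (2,2):
1 0 0 1
0 0 0 0
0 1 1 0

After press 3 at (0,3):
1 0 1 0
0 0 0 1
0 1 1 0

After press 4 at (2,3):
1 0 1 0
0 0 0 0
0 1 0 1

After press 5 at (1,3):
1 0 1 1
0 0 1 1
0 1 0 0

After press 6 at (1,2):
1 0 0 1
0 1 0 0
0 1 1 0

Answer: 1 0 0 1
0 1 0 0
0 1 1 0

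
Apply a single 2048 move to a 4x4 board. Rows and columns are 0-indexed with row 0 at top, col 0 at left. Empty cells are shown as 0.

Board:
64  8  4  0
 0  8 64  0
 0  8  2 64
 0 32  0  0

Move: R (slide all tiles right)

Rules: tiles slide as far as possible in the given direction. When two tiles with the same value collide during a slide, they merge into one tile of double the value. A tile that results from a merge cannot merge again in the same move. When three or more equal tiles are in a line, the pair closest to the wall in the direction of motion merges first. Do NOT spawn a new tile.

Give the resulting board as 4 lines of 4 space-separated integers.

Answer:  0 64  8  4
 0  0  8 64
 0  8  2 64
 0  0  0 32

Derivation:
Slide right:
row 0: [64, 8, 4, 0] -> [0, 64, 8, 4]
row 1: [0, 8, 64, 0] -> [0, 0, 8, 64]
row 2: [0, 8, 2, 64] -> [0, 8, 2, 64]
row 3: [0, 32, 0, 0] -> [0, 0, 0, 32]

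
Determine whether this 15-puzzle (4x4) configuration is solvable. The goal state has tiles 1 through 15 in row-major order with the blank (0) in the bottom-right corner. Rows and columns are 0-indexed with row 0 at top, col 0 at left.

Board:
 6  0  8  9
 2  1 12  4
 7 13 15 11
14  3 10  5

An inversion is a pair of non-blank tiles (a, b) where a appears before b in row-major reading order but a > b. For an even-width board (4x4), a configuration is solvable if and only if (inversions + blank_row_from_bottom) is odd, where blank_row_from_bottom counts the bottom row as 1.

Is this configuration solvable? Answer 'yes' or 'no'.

Answer: yes

Derivation:
Inversions: 43
Blank is in row 0 (0-indexed from top), which is row 4 counting from the bottom (bottom = 1).
43 + 4 = 47, which is odd, so the puzzle is solvable.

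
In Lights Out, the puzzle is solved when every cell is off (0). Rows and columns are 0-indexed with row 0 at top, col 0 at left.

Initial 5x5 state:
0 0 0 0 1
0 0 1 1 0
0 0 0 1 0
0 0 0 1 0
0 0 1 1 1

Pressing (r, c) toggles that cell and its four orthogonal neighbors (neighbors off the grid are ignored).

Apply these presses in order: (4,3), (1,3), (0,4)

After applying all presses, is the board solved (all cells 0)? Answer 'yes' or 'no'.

After press 1 at (4,3):
0 0 0 0 1
0 0 1 1 0
0 0 0 1 0
0 0 0 0 0
0 0 0 0 0

After press 2 at (1,3):
0 0 0 1 1
0 0 0 0 1
0 0 0 0 0
0 0 0 0 0
0 0 0 0 0

After press 3 at (0,4):
0 0 0 0 0
0 0 0 0 0
0 0 0 0 0
0 0 0 0 0
0 0 0 0 0

Lights still on: 0

Answer: yes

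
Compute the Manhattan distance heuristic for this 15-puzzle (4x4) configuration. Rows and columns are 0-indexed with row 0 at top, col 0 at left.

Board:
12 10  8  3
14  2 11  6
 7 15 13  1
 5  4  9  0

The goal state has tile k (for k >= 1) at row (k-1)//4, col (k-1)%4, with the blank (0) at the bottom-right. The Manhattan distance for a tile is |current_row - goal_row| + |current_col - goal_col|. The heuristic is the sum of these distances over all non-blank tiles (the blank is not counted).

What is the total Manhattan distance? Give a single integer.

Tile 12: at (0,0), goal (2,3), distance |0-2|+|0-3| = 5
Tile 10: at (0,1), goal (2,1), distance |0-2|+|1-1| = 2
Tile 8: at (0,2), goal (1,3), distance |0-1|+|2-3| = 2
Tile 3: at (0,3), goal (0,2), distance |0-0|+|3-2| = 1
Tile 14: at (1,0), goal (3,1), distance |1-3|+|0-1| = 3
Tile 2: at (1,1), goal (0,1), distance |1-0|+|1-1| = 1
Tile 11: at (1,2), goal (2,2), distance |1-2|+|2-2| = 1
Tile 6: at (1,3), goal (1,1), distance |1-1|+|3-1| = 2
Tile 7: at (2,0), goal (1,2), distance |2-1|+|0-2| = 3
Tile 15: at (2,1), goal (3,2), distance |2-3|+|1-2| = 2
Tile 13: at (2,2), goal (3,0), distance |2-3|+|2-0| = 3
Tile 1: at (2,3), goal (0,0), distance |2-0|+|3-0| = 5
Tile 5: at (3,0), goal (1,0), distance |3-1|+|0-0| = 2
Tile 4: at (3,1), goal (0,3), distance |3-0|+|1-3| = 5
Tile 9: at (3,2), goal (2,0), distance |3-2|+|2-0| = 3
Sum: 5 + 2 + 2 + 1 + 3 + 1 + 1 + 2 + 3 + 2 + 3 + 5 + 2 + 5 + 3 = 40

Answer: 40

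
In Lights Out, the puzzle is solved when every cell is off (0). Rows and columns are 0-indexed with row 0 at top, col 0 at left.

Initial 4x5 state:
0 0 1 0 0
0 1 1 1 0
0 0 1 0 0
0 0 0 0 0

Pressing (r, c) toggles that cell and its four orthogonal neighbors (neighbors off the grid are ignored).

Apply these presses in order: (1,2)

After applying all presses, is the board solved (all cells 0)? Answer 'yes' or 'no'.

After press 1 at (1,2):
0 0 0 0 0
0 0 0 0 0
0 0 0 0 0
0 0 0 0 0

Lights still on: 0

Answer: yes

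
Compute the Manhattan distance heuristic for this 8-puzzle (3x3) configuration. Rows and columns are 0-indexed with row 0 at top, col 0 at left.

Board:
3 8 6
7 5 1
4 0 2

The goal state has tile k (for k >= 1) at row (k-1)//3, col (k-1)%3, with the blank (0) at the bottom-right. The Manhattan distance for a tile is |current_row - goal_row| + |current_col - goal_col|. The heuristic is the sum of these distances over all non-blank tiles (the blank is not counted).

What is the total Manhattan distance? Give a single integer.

Answer: 13

Derivation:
Tile 3: (0,0)->(0,2) = 2
Tile 8: (0,1)->(2,1) = 2
Tile 6: (0,2)->(1,2) = 1
Tile 7: (1,0)->(2,0) = 1
Tile 5: (1,1)->(1,1) = 0
Tile 1: (1,2)->(0,0) = 3
Tile 4: (2,0)->(1,0) = 1
Tile 2: (2,2)->(0,1) = 3
Sum: 2 + 2 + 1 + 1 + 0 + 3 + 1 + 3 = 13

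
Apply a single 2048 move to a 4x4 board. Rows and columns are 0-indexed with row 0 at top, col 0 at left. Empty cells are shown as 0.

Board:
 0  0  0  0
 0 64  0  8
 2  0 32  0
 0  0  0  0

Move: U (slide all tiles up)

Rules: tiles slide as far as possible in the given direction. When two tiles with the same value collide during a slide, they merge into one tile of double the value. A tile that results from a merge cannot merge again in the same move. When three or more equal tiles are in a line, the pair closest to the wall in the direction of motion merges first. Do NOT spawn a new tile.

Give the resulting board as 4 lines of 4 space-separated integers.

Answer:  2 64 32  8
 0  0  0  0
 0  0  0  0
 0  0  0  0

Derivation:
Slide up:
col 0: [0, 0, 2, 0] -> [2, 0, 0, 0]
col 1: [0, 64, 0, 0] -> [64, 0, 0, 0]
col 2: [0, 0, 32, 0] -> [32, 0, 0, 0]
col 3: [0, 8, 0, 0] -> [8, 0, 0, 0]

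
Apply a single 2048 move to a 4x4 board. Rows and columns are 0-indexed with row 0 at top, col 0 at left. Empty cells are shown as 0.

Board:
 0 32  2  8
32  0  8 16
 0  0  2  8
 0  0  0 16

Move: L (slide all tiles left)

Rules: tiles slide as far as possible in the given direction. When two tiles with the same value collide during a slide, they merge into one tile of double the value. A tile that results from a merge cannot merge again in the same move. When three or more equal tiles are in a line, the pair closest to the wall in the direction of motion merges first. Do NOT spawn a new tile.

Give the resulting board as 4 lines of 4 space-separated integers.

Slide left:
row 0: [0, 32, 2, 8] -> [32, 2, 8, 0]
row 1: [32, 0, 8, 16] -> [32, 8, 16, 0]
row 2: [0, 0, 2, 8] -> [2, 8, 0, 0]
row 3: [0, 0, 0, 16] -> [16, 0, 0, 0]

Answer: 32  2  8  0
32  8 16  0
 2  8  0  0
16  0  0  0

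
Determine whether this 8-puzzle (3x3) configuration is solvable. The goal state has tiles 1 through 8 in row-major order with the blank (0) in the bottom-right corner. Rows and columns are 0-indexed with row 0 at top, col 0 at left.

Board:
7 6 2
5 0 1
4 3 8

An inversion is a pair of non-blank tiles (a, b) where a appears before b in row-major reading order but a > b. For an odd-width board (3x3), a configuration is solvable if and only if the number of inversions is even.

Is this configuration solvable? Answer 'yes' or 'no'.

Answer: yes

Derivation:
Inversions (pairs i<j in row-major order where tile[i] > tile[j] > 0): 16
16 is even, so the puzzle is solvable.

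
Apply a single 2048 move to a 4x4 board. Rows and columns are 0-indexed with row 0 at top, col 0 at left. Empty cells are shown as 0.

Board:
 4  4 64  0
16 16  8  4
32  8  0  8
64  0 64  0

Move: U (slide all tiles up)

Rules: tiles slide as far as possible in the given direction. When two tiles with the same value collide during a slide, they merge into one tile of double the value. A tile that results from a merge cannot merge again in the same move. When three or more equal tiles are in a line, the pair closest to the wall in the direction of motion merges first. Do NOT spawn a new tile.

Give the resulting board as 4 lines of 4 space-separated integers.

Answer:  4  4 64  4
16 16  8  8
32  8 64  0
64  0  0  0

Derivation:
Slide up:
col 0: [4, 16, 32, 64] -> [4, 16, 32, 64]
col 1: [4, 16, 8, 0] -> [4, 16, 8, 0]
col 2: [64, 8, 0, 64] -> [64, 8, 64, 0]
col 3: [0, 4, 8, 0] -> [4, 8, 0, 0]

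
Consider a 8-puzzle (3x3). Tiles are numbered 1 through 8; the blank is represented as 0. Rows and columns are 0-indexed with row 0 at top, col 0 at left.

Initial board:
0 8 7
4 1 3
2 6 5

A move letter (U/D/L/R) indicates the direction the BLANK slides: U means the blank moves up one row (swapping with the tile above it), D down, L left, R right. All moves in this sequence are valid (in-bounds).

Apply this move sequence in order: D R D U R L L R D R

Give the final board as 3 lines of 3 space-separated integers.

After move 1 (D):
4 8 7
0 1 3
2 6 5

After move 2 (R):
4 8 7
1 0 3
2 6 5

After move 3 (D):
4 8 7
1 6 3
2 0 5

After move 4 (U):
4 8 7
1 0 3
2 6 5

After move 5 (R):
4 8 7
1 3 0
2 6 5

After move 6 (L):
4 8 7
1 0 3
2 6 5

After move 7 (L):
4 8 7
0 1 3
2 6 5

After move 8 (R):
4 8 7
1 0 3
2 6 5

After move 9 (D):
4 8 7
1 6 3
2 0 5

After move 10 (R):
4 8 7
1 6 3
2 5 0

Answer: 4 8 7
1 6 3
2 5 0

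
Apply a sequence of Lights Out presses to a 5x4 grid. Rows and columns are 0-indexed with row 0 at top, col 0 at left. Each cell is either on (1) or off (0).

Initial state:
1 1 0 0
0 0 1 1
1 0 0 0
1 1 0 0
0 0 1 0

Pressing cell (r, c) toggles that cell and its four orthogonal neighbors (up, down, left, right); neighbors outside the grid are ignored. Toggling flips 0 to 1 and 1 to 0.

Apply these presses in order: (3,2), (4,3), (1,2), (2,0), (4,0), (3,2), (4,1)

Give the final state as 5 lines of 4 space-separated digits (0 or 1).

After press 1 at (3,2):
1 1 0 0
0 0 1 1
1 0 1 0
1 0 1 1
0 0 0 0

After press 2 at (4,3):
1 1 0 0
0 0 1 1
1 0 1 0
1 0 1 0
0 0 1 1

After press 3 at (1,2):
1 1 1 0
0 1 0 0
1 0 0 0
1 0 1 0
0 0 1 1

After press 4 at (2,0):
1 1 1 0
1 1 0 0
0 1 0 0
0 0 1 0
0 0 1 1

After press 5 at (4,0):
1 1 1 0
1 1 0 0
0 1 0 0
1 0 1 0
1 1 1 1

After press 6 at (3,2):
1 1 1 0
1 1 0 0
0 1 1 0
1 1 0 1
1 1 0 1

After press 7 at (4,1):
1 1 1 0
1 1 0 0
0 1 1 0
1 0 0 1
0 0 1 1

Answer: 1 1 1 0
1 1 0 0
0 1 1 0
1 0 0 1
0 0 1 1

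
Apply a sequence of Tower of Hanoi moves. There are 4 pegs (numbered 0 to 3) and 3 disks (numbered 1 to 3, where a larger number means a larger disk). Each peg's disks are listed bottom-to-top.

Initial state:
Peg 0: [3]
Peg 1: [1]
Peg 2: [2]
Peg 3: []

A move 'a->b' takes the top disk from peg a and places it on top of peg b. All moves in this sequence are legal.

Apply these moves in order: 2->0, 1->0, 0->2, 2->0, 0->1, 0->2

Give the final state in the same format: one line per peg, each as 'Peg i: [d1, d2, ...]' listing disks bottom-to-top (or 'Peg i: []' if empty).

Answer: Peg 0: [3]
Peg 1: [1]
Peg 2: [2]
Peg 3: []

Derivation:
After move 1 (2->0):
Peg 0: [3, 2]
Peg 1: [1]
Peg 2: []
Peg 3: []

After move 2 (1->0):
Peg 0: [3, 2, 1]
Peg 1: []
Peg 2: []
Peg 3: []

After move 3 (0->2):
Peg 0: [3, 2]
Peg 1: []
Peg 2: [1]
Peg 3: []

After move 4 (2->0):
Peg 0: [3, 2, 1]
Peg 1: []
Peg 2: []
Peg 3: []

After move 5 (0->1):
Peg 0: [3, 2]
Peg 1: [1]
Peg 2: []
Peg 3: []

After move 6 (0->2):
Peg 0: [3]
Peg 1: [1]
Peg 2: [2]
Peg 3: []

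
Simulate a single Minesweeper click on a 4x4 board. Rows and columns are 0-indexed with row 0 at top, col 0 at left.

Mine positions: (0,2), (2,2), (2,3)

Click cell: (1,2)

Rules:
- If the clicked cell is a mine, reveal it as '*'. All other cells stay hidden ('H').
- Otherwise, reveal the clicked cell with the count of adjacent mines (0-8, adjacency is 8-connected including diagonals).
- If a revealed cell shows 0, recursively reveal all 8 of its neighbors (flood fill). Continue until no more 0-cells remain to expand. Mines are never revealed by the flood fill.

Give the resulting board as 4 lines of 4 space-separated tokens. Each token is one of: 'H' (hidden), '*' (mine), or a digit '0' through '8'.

H H H H
H H 3 H
H H H H
H H H H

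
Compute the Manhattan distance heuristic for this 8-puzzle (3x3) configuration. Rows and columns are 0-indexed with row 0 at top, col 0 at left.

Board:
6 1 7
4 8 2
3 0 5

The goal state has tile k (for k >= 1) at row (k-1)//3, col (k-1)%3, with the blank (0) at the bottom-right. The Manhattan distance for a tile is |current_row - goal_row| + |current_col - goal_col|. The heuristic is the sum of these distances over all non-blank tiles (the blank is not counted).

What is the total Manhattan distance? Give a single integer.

Tile 6: at (0,0), goal (1,2), distance |0-1|+|0-2| = 3
Tile 1: at (0,1), goal (0,0), distance |0-0|+|1-0| = 1
Tile 7: at (0,2), goal (2,0), distance |0-2|+|2-0| = 4
Tile 4: at (1,0), goal (1,0), distance |1-1|+|0-0| = 0
Tile 8: at (1,1), goal (2,1), distance |1-2|+|1-1| = 1
Tile 2: at (1,2), goal (0,1), distance |1-0|+|2-1| = 2
Tile 3: at (2,0), goal (0,2), distance |2-0|+|0-2| = 4
Tile 5: at (2,2), goal (1,1), distance |2-1|+|2-1| = 2
Sum: 3 + 1 + 4 + 0 + 1 + 2 + 4 + 2 = 17

Answer: 17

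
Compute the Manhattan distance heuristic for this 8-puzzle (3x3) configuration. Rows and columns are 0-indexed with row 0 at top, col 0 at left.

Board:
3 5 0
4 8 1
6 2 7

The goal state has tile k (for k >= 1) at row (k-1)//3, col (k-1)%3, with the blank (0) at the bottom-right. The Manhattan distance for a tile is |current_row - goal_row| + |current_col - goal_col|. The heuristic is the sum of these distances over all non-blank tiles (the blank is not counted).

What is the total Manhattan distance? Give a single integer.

Tile 3: at (0,0), goal (0,2), distance |0-0|+|0-2| = 2
Tile 5: at (0,1), goal (1,1), distance |0-1|+|1-1| = 1
Tile 4: at (1,0), goal (1,0), distance |1-1|+|0-0| = 0
Tile 8: at (1,1), goal (2,1), distance |1-2|+|1-1| = 1
Tile 1: at (1,2), goal (0,0), distance |1-0|+|2-0| = 3
Tile 6: at (2,0), goal (1,2), distance |2-1|+|0-2| = 3
Tile 2: at (2,1), goal (0,1), distance |2-0|+|1-1| = 2
Tile 7: at (2,2), goal (2,0), distance |2-2|+|2-0| = 2
Sum: 2 + 1 + 0 + 1 + 3 + 3 + 2 + 2 = 14

Answer: 14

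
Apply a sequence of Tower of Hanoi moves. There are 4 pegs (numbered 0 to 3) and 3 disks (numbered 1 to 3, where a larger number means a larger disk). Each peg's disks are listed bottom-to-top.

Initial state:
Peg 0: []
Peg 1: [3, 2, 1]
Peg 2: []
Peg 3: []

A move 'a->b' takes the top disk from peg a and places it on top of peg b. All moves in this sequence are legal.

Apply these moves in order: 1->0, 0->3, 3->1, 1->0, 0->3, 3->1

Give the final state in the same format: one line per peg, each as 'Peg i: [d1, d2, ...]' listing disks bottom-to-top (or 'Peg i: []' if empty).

After move 1 (1->0):
Peg 0: [1]
Peg 1: [3, 2]
Peg 2: []
Peg 3: []

After move 2 (0->3):
Peg 0: []
Peg 1: [3, 2]
Peg 2: []
Peg 3: [1]

After move 3 (3->1):
Peg 0: []
Peg 1: [3, 2, 1]
Peg 2: []
Peg 3: []

After move 4 (1->0):
Peg 0: [1]
Peg 1: [3, 2]
Peg 2: []
Peg 3: []

After move 5 (0->3):
Peg 0: []
Peg 1: [3, 2]
Peg 2: []
Peg 3: [1]

After move 6 (3->1):
Peg 0: []
Peg 1: [3, 2, 1]
Peg 2: []
Peg 3: []

Answer: Peg 0: []
Peg 1: [3, 2, 1]
Peg 2: []
Peg 3: []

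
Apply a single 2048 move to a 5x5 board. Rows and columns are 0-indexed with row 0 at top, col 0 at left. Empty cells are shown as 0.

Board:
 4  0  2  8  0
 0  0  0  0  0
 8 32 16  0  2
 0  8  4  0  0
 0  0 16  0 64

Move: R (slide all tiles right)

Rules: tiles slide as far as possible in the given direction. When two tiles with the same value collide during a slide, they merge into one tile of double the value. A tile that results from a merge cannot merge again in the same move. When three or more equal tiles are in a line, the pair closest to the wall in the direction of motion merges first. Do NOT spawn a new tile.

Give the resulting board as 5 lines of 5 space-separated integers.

Slide right:
row 0: [4, 0, 2, 8, 0] -> [0, 0, 4, 2, 8]
row 1: [0, 0, 0, 0, 0] -> [0, 0, 0, 0, 0]
row 2: [8, 32, 16, 0, 2] -> [0, 8, 32, 16, 2]
row 3: [0, 8, 4, 0, 0] -> [0, 0, 0, 8, 4]
row 4: [0, 0, 16, 0, 64] -> [0, 0, 0, 16, 64]

Answer:  0  0  4  2  8
 0  0  0  0  0
 0  8 32 16  2
 0  0  0  8  4
 0  0  0 16 64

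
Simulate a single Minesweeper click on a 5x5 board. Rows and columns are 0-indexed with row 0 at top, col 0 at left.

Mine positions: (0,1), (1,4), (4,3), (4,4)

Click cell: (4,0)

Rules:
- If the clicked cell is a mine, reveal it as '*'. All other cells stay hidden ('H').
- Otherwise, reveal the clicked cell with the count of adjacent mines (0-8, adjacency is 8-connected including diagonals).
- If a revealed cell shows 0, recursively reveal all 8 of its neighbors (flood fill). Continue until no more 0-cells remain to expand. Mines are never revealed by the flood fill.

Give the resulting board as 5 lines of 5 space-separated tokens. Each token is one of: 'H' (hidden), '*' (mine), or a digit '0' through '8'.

H H H H H
1 1 1 1 H
0 0 0 1 H
0 0 1 2 H
0 0 1 H H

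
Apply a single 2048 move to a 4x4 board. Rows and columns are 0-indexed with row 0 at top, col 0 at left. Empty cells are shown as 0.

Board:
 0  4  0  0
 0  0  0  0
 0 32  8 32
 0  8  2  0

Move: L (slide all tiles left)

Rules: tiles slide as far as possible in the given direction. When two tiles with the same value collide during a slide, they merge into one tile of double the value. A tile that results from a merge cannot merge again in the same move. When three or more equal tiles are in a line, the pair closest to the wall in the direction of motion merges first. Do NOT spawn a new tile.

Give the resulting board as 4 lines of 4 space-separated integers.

Slide left:
row 0: [0, 4, 0, 0] -> [4, 0, 0, 0]
row 1: [0, 0, 0, 0] -> [0, 0, 0, 0]
row 2: [0, 32, 8, 32] -> [32, 8, 32, 0]
row 3: [0, 8, 2, 0] -> [8, 2, 0, 0]

Answer:  4  0  0  0
 0  0  0  0
32  8 32  0
 8  2  0  0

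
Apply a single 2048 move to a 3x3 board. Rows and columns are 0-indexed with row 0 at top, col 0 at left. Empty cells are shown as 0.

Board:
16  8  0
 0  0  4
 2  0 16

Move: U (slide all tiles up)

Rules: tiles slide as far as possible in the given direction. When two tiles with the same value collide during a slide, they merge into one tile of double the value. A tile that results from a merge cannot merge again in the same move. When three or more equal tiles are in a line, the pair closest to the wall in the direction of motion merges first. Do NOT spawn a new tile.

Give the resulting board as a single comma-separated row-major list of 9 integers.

Answer: 16, 8, 4, 2, 0, 16, 0, 0, 0

Derivation:
Slide up:
col 0: [16, 0, 2] -> [16, 2, 0]
col 1: [8, 0, 0] -> [8, 0, 0]
col 2: [0, 4, 16] -> [4, 16, 0]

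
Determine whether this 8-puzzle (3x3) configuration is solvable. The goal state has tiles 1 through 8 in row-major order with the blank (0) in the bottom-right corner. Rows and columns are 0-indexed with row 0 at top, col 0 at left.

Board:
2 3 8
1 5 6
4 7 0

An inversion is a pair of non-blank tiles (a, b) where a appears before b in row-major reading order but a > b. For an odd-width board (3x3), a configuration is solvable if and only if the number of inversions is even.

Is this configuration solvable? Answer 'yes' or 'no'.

Answer: no

Derivation:
Inversions (pairs i<j in row-major order where tile[i] > tile[j] > 0): 9
9 is odd, so the puzzle is not solvable.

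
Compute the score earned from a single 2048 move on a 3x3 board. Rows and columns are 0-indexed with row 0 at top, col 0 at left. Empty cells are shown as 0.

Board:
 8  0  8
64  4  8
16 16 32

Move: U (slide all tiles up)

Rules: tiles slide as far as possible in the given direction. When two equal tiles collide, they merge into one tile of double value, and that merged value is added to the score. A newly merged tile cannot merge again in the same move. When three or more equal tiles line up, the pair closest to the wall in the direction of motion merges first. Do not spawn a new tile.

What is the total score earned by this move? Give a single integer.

Answer: 16

Derivation:
Slide up:
col 0: [8, 64, 16] -> [8, 64, 16]  score +0 (running 0)
col 1: [0, 4, 16] -> [4, 16, 0]  score +0 (running 0)
col 2: [8, 8, 32] -> [16, 32, 0]  score +16 (running 16)
Board after move:
 8  4 16
64 16 32
16  0  0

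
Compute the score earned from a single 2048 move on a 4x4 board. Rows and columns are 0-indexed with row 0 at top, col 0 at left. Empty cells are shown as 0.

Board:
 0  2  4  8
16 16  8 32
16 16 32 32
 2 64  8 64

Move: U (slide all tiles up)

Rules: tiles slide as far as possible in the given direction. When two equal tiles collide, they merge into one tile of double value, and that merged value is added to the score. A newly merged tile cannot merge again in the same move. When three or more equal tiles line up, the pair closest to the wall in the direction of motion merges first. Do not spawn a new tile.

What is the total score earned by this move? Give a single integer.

Slide up:
col 0: [0, 16, 16, 2] -> [32, 2, 0, 0]  score +32 (running 32)
col 1: [2, 16, 16, 64] -> [2, 32, 64, 0]  score +32 (running 64)
col 2: [4, 8, 32, 8] -> [4, 8, 32, 8]  score +0 (running 64)
col 3: [8, 32, 32, 64] -> [8, 64, 64, 0]  score +64 (running 128)
Board after move:
32  2  4  8
 2 32  8 64
 0 64 32 64
 0  0  8  0

Answer: 128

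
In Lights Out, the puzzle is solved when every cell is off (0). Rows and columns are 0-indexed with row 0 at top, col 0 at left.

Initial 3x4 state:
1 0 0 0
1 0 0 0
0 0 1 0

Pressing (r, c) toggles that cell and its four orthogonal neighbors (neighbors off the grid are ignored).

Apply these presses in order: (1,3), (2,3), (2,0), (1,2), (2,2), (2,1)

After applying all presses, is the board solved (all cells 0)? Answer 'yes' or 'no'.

After press 1 at (1,3):
1 0 0 1
1 0 1 1
0 0 1 1

After press 2 at (2,3):
1 0 0 1
1 0 1 0
0 0 0 0

After press 3 at (2,0):
1 0 0 1
0 0 1 0
1 1 0 0

After press 4 at (1,2):
1 0 1 1
0 1 0 1
1 1 1 0

After press 5 at (2,2):
1 0 1 1
0 1 1 1
1 0 0 1

After press 6 at (2,1):
1 0 1 1
0 0 1 1
0 1 1 1

Lights still on: 8

Answer: no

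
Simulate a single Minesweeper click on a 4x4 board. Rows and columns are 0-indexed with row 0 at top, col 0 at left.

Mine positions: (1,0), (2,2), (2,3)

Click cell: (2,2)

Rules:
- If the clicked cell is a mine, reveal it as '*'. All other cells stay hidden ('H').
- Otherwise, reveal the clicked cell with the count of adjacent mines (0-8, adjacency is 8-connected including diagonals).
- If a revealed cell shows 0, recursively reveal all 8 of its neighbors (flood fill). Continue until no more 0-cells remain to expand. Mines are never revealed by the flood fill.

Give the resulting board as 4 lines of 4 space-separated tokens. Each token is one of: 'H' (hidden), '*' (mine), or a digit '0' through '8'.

H H H H
H H H H
H H * H
H H H H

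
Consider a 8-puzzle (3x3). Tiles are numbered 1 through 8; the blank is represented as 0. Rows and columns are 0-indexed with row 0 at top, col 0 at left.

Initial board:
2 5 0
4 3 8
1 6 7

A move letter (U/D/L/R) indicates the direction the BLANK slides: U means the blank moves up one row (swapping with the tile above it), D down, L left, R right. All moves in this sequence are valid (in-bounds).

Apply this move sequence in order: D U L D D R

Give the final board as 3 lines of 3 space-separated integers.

After move 1 (D):
2 5 8
4 3 0
1 6 7

After move 2 (U):
2 5 0
4 3 8
1 6 7

After move 3 (L):
2 0 5
4 3 8
1 6 7

After move 4 (D):
2 3 5
4 0 8
1 6 7

After move 5 (D):
2 3 5
4 6 8
1 0 7

After move 6 (R):
2 3 5
4 6 8
1 7 0

Answer: 2 3 5
4 6 8
1 7 0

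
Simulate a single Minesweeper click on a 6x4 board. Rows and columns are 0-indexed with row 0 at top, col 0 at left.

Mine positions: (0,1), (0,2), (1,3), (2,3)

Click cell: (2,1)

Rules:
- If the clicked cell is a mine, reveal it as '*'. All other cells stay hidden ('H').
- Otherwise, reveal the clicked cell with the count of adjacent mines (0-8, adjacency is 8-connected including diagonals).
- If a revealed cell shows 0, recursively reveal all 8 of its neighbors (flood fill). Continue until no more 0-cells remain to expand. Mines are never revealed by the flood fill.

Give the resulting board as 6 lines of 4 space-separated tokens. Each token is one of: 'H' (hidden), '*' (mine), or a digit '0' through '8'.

H H H H
1 2 4 H
0 0 2 H
0 0 1 1
0 0 0 0
0 0 0 0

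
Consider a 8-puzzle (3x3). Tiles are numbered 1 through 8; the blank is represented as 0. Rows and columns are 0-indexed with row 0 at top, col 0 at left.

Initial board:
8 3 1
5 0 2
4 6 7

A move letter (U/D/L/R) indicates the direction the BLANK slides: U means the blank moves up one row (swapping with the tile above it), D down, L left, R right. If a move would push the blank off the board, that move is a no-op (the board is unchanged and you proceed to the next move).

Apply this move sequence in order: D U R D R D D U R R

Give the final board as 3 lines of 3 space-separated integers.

Answer: 8 3 1
5 2 0
4 6 7

Derivation:
After move 1 (D):
8 3 1
5 6 2
4 0 7

After move 2 (U):
8 3 1
5 0 2
4 6 7

After move 3 (R):
8 3 1
5 2 0
4 6 7

After move 4 (D):
8 3 1
5 2 7
4 6 0

After move 5 (R):
8 3 1
5 2 7
4 6 0

After move 6 (D):
8 3 1
5 2 7
4 6 0

After move 7 (D):
8 3 1
5 2 7
4 6 0

After move 8 (U):
8 3 1
5 2 0
4 6 7

After move 9 (R):
8 3 1
5 2 0
4 6 7

After move 10 (R):
8 3 1
5 2 0
4 6 7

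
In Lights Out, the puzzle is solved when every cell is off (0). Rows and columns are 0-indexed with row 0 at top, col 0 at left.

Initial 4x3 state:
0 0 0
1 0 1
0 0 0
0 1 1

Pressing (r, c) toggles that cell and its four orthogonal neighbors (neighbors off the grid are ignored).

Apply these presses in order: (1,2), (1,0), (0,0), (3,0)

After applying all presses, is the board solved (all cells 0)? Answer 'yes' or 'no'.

Answer: no

Derivation:
After press 1 at (1,2):
0 0 1
1 1 0
0 0 1
0 1 1

After press 2 at (1,0):
1 0 1
0 0 0
1 0 1
0 1 1

After press 3 at (0,0):
0 1 1
1 0 0
1 0 1
0 1 1

After press 4 at (3,0):
0 1 1
1 0 0
0 0 1
1 0 1

Lights still on: 6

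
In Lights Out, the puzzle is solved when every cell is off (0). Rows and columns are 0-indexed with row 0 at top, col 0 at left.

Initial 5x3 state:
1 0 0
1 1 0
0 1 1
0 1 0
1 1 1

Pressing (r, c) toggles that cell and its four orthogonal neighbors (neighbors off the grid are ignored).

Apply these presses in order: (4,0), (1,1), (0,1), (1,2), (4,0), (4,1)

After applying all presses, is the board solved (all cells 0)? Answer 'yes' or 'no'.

After press 1 at (4,0):
1 0 0
1 1 0
0 1 1
1 1 0
0 0 1

After press 2 at (1,1):
1 1 0
0 0 1
0 0 1
1 1 0
0 0 1

After press 3 at (0,1):
0 0 1
0 1 1
0 0 1
1 1 0
0 0 1

After press 4 at (1,2):
0 0 0
0 0 0
0 0 0
1 1 0
0 0 1

After press 5 at (4,0):
0 0 0
0 0 0
0 0 0
0 1 0
1 1 1

After press 6 at (4,1):
0 0 0
0 0 0
0 0 0
0 0 0
0 0 0

Lights still on: 0

Answer: yes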